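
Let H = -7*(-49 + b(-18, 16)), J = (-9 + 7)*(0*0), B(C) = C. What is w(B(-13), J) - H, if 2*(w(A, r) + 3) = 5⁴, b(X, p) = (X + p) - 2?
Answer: -123/2 ≈ -61.500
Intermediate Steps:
J = 0 (J = -2*0 = 0)
b(X, p) = -2 + X + p
w(A, r) = 619/2 (w(A, r) = -3 + (½)*5⁴ = -3 + (½)*625 = -3 + 625/2 = 619/2)
H = 371 (H = -7*(-49 + (-2 - 18 + 16)) = -7*(-49 - 4) = -7*(-53) = 371)
w(B(-13), J) - H = 619/2 - 1*371 = 619/2 - 371 = -123/2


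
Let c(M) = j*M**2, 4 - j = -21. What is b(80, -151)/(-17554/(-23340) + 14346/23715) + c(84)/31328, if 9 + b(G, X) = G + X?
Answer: -34853473029/653648930 ≈ -53.321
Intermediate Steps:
j = 25 (j = 4 - 1*(-21) = 4 + 21 = 25)
b(G, X) = -9 + G + X (b(G, X) = -9 + (G + X) = -9 + G + X)
c(M) = 25*M**2
b(80, -151)/(-17554/(-23340) + 14346/23715) + c(84)/31328 = (-9 + 80 - 151)/(-17554/(-23340) + 14346/23715) + (25*84**2)/31328 = -80/(-17554*(-1/23340) + 14346*(1/23715)) + (25*7056)*(1/31328) = -80/(8777/11670 + 1594/2635) + 176400*(1/31328) = -80/1669175/1230018 + 11025/1958 = -80*1230018/1669175 + 11025/1958 = -19680288/333835 + 11025/1958 = -34853473029/653648930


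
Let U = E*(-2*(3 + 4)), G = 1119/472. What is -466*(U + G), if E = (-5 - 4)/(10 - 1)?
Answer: -1800391/236 ≈ -7628.8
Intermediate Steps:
G = 1119/472 (G = 1119*(1/472) = 1119/472 ≈ 2.3708)
E = -1 (E = -9/9 = -9*⅑ = -1)
U = 14 (U = -(-2)*(3 + 4) = -(-2)*7 = -1*(-14) = 14)
-466*(U + G) = -466*(14 + 1119/472) = -466*7727/472 = -1800391/236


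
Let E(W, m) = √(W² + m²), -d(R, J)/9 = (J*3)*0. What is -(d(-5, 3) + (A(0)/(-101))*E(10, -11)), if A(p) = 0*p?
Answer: 0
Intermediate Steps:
A(p) = 0
d(R, J) = 0 (d(R, J) = -9*J*3*0 = -9*3*J*0 = -9*0 = 0)
-(d(-5, 3) + (A(0)/(-101))*E(10, -11)) = -(0 + (0/(-101))*√(10² + (-11)²)) = -(0 + (0*(-1/101))*√(100 + 121)) = -(0 + 0*√221) = -(0 + 0) = -1*0 = 0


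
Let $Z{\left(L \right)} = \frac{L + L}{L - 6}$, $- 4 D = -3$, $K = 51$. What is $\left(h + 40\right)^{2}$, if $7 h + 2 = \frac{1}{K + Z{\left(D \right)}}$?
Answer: $\frac{9741097809}{6175225} \approx 1577.4$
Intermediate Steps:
$D = \frac{3}{4}$ ($D = \left(- \frac{1}{4}\right) \left(-3\right) = \frac{3}{4} \approx 0.75$)
$Z{\left(L \right)} = \frac{2 L}{-6 + L}$
$h = - \frac{703}{2485}$ ($h = - \frac{2}{7} + \frac{1}{7 \left(51 + 2 \cdot \frac{3}{4} \frac{1}{-6 + \frac{3}{4}}\right)} = - \frac{2}{7} + \frac{1}{7 \left(51 + 2 \cdot \frac{3}{4} \frac{1}{- \frac{21}{4}}\right)} = - \frac{2}{7} + \frac{1}{7 \left(51 + 2 \cdot \frac{3}{4} \left(- \frac{4}{21}\right)\right)} = - \frac{2}{7} + \frac{1}{7 \left(51 - \frac{2}{7}\right)} = - \frac{2}{7} + \frac{1}{7 \cdot \frac{355}{7}} = - \frac{2}{7} + \frac{1}{7} \cdot \frac{7}{355} = - \frac{2}{7} + \frac{1}{355} = - \frac{703}{2485} \approx -0.2829$)
$\left(h + 40\right)^{2} = \left(- \frac{703}{2485} + 40\right)^{2} = \left(\frac{98697}{2485}\right)^{2} = \frac{9741097809}{6175225}$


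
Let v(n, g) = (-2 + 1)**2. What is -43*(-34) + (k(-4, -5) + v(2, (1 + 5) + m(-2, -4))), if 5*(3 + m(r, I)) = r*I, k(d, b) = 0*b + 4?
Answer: 1467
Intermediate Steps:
k(d, b) = 4 (k(d, b) = 0 + 4 = 4)
m(r, I) = -3 + I*r/5 (m(r, I) = -3 + (r*I)/5 = -3 + (I*r)/5 = -3 + I*r/5)
v(n, g) = 1 (v(n, g) = (-1)**2 = 1)
-43*(-34) + (k(-4, -5) + v(2, (1 + 5) + m(-2, -4))) = -43*(-34) + (4 + 1) = 1462 + 5 = 1467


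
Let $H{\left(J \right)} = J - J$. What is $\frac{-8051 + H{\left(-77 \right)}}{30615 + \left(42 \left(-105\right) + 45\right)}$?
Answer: $- \frac{8051}{26250} \approx -0.3067$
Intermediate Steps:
$H{\left(J \right)} = 0$
$\frac{-8051 + H{\left(-77 \right)}}{30615 + \left(42 \left(-105\right) + 45\right)} = \frac{-8051 + 0}{30615 + \left(42 \left(-105\right) + 45\right)} = - \frac{8051}{30615 + \left(-4410 + 45\right)} = - \frac{8051}{30615 - 4365} = - \frac{8051}{26250}$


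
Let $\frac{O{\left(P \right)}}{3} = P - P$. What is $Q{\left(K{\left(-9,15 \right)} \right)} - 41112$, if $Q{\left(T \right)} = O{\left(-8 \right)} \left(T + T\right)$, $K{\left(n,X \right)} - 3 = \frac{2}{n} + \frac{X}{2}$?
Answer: $-41112$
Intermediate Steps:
$O{\left(P \right)} = 0$ ($O{\left(P \right)} = 3 \left(P - P\right) = 3 \cdot 0 = 0$)
$K{\left(n,X \right)} = 3 + \frac{X}{2} + \frac{2}{n}$ ($K{\left(n,X \right)} = 3 + \left(\frac{2}{n} + \frac{X}{2}\right) = 3 + \left(\frac{X}{2} + \frac{2}{n}\right) = 3 + \frac{X}{2} + \frac{2}{n}$)
$Q{\left(T \right)} = 0$ ($Q{\left(T \right)} = 0 \left(T + T\right) = 0 \cdot 2 T = 0$)
$Q{\left(K{\left(-9,15 \right)} \right)} - 41112 = 0 - 41112 = -41112$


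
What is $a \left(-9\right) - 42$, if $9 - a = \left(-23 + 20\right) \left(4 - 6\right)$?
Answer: $-69$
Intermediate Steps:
$a = 3$ ($a = 9 - \left(-23 + 20\right) \left(4 - 6\right) = 9 - \left(-3\right) \left(-2\right) = 9 - 6 = 3$)
$a \left(-9\right) - 42 = 3 \left(-9\right) - 42 = -27 - 42 = -69$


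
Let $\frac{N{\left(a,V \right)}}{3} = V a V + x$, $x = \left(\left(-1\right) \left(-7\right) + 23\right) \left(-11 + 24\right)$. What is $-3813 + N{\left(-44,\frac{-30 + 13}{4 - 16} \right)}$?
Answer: $- \frac{34895}{12} \approx -2907.9$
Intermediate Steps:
$x = 390$ ($x = \left(7 + 23\right) 13 = 30 \cdot 13 = 390$)
$N{\left(a,V \right)} = 1170 + 3 a V^{2}$ ($N{\left(a,V \right)} = 3 \left(V a V + 390\right) = 3 \left(a V^{2} + 390\right) = 3 \left(390 + a V^{2}\right) = 1170 + 3 a V^{2}$)
$-3813 + N{\left(-44,\frac{-30 + 13}{4 - 16} \right)} = -3813 + \left(1170 + 3 \left(-44\right) \left(\frac{-30 + 13}{4 - 16}\right)^{2}\right) = -3813 + \left(1170 + 3 \left(-44\right) \left(- \frac{17}{-12}\right)^{2}\right) = -3813 + \left(1170 + 3 \left(-44\right) \left(\left(-17\right) \left(- \frac{1}{12}\right)\right)^{2}\right) = -3813 + \left(1170 + 3 \left(-44\right) \left(\frac{17}{12}\right)^{2}\right) = -3813 + \left(1170 + 3 \left(-44\right) \frac{289}{144}\right) = -3813 + \left(1170 - \frac{3179}{12}\right) = -3813 + \frac{10861}{12} = - \frac{34895}{12}$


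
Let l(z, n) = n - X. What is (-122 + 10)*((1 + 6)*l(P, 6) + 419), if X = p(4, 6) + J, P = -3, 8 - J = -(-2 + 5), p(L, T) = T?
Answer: -38304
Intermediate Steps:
J = 11 (J = 8 - (-1)*(-2 + 5) = 8 - (-1)*3 = 8 - 1*(-3) = 8 + 3 = 11)
X = 17 (X = 6 + 11 = 17)
l(z, n) = -17 + n (l(z, n) = n - 1*17 = n - 17 = -17 + n)
(-122 + 10)*((1 + 6)*l(P, 6) + 419) = (-122 + 10)*((1 + 6)*(-17 + 6) + 419) = -112*(7*(-11) + 419) = -112*(-77 + 419) = -112*342 = -38304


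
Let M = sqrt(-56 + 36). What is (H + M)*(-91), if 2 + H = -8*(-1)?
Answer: -546 - 182*I*sqrt(5) ≈ -546.0 - 406.96*I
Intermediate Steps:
H = 6 (H = -2 - 8*(-1) = -2 + 8 = 6)
M = 2*I*sqrt(5) (M = sqrt(-20) = 2*I*sqrt(5) ≈ 4.4721*I)
(H + M)*(-91) = (6 + 2*I*sqrt(5))*(-91) = -546 - 182*I*sqrt(5)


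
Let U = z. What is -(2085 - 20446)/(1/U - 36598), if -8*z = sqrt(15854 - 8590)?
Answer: -76269262153/152023444053 + 18361*sqrt(454)/304046888106 ≈ -0.50169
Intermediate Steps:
z = -sqrt(454)/2 (z = -sqrt(15854 - 8590)/8 = -sqrt(454)/2 ≈ -10.654)
U = -sqrt(454)/2 ≈ -10.654
-(2085 - 20446)/(1/U - 36598) = -(2085 - 20446)/(1/(-sqrt(454)/2) - 36598) = -(-18361)/(-sqrt(454)/227 - 36598) = -(-18361)/(-36598 - sqrt(454)/227) = 18361/(-36598 - sqrt(454)/227)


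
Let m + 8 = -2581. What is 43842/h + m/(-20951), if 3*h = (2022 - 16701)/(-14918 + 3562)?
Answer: 496708659149/4881583 ≈ 1.0175e+5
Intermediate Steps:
m = -2589 (m = -8 - 2581 = -2589)
h = 4893/11356 (h = ((2022 - 16701)/(-14918 + 3562))/3 = (-14679/(-11356))/3 = (-14679*(-1/11356))/3 = (1/3)*(14679/11356) = 4893/11356 ≈ 0.43087)
43842/h + m/(-20951) = 43842/(4893/11356) - 2589/(-20951) = 43842*(11356/4893) - 2589*(-1/20951) = 165956584/1631 + 2589/20951 = 496708659149/4881583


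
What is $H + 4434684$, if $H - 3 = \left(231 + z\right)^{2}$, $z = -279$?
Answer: $4436991$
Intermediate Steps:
$H = 2307$ ($H = 3 + \left(231 - 279\right)^{2} = 3 + \left(-48\right)^{2} = 3 + 2304 = 2307$)
$H + 4434684 = 2307 + 4434684 = 4436991$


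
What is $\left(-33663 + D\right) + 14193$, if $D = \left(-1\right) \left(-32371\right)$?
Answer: $12901$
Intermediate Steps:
$D = 32371$
$\left(-33663 + D\right) + 14193 = \left(-33663 + 32371\right) + 14193 = -1292 + 14193 = 12901$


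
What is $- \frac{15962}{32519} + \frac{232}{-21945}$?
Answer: $- \frac{357830498}{713629455} \approx -0.50142$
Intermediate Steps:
$- \frac{15962}{32519} + \frac{232}{-21945} = \left(-15962\right) \frac{1}{32519} + 232 \left(- \frac{1}{21945}\right) = - \frac{15962}{32519} - \frac{232}{21945} = - \frac{357830498}{713629455}$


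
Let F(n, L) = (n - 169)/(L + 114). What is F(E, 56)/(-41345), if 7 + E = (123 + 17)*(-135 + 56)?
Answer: 5618/3514325 ≈ 0.0015986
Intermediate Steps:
E = -11067 (E = -7 + (123 + 17)*(-135 + 56) = -7 + 140*(-79) = -7 - 11060 = -11067)
F(n, L) = (-169 + n)/(114 + L)
F(E, 56)/(-41345) = ((-169 - 11067)/(114 + 56))/(-41345) = (-11236/170)*(-1/41345) = ((1/170)*(-11236))*(-1/41345) = -5618/85*(-1/41345) = 5618/3514325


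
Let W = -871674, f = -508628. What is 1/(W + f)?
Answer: -1/1380302 ≈ -7.2448e-7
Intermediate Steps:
1/(W + f) = 1/(-871674 - 508628) = 1/(-1380302) = -1/1380302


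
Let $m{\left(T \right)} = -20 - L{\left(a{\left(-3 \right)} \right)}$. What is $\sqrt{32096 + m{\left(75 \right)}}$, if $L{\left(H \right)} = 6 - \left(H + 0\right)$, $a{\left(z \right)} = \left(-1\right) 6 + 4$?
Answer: $2 \sqrt{8017} \approx 179.08$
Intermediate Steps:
$a{\left(z \right)} = -2$ ($a{\left(z \right)} = -6 + 4 = -2$)
$L{\left(H \right)} = 6 - H$
$m{\left(T \right)} = -28$ ($m{\left(T \right)} = -20 - \left(6 - -2\right) = -20 - \left(6 + 2\right) = -20 - 8 = -28$)
$\sqrt{32096 + m{\left(75 \right)}} = \sqrt{32096 - 28} = \sqrt{32068} = 2 \sqrt{8017}$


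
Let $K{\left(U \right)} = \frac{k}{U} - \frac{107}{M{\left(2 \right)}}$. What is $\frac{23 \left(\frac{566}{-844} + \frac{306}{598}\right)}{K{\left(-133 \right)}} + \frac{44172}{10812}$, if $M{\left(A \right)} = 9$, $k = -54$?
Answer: $\frac{299191006017}{67939968070} \approx 4.4038$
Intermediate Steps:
$K{\left(U \right)} = - \frac{107}{9} - \frac{54}{U}$ ($K{\left(U \right)} = - \frac{54}{U} - \frac{107}{9} = - \frac{107}{9} - \frac{54}{U}$)
$\frac{23 \left(\frac{566}{-844} + \frac{306}{598}\right)}{K{\left(-133 \right)}} + \frac{44172}{10812} = \frac{23 \left(\frac{566}{-844} + \frac{306}{598}\right)}{- \frac{107}{9} - \frac{54}{-133}} + \frac{44172}{10812} = \frac{23 \left(566 \left(- \frac{1}{844}\right) + 306 \cdot \frac{1}{598}\right)}{- \frac{107}{9} - - \frac{54}{133}} + 44172 \cdot \frac{1}{10812} = \frac{23 \left(- \frac{283}{422} + \frac{153}{299}\right)}{- \frac{107}{9} + \frac{54}{133}} + \frac{3681}{901} = \frac{23 \left(- \frac{20051}{126178}\right)}{- \frac{13745}{1197}} + \frac{3681}{901} = \left(- \frac{20051}{5486}\right) \left(- \frac{1197}{13745}\right) + \frac{3681}{901} = \frac{24001047}{75405070} + \frac{3681}{901} = \frac{299191006017}{67939968070}$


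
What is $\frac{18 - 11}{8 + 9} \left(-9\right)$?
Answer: $- \frac{63}{17} \approx -3.7059$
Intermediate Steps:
$\frac{18 - 11}{8 + 9} \left(-9\right) = \frac{7}{17} \left(-9\right) = - \frac{63}{17}$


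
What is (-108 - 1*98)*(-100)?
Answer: 20600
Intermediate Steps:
(-108 - 1*98)*(-100) = (-108 - 98)*(-100) = -206*(-100) = 20600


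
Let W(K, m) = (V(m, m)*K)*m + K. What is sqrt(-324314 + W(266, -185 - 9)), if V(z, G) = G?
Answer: 2*sqrt(2421782) ≈ 3112.4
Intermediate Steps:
W(K, m) = K + K*m**2 (W(K, m) = (m*K)*m + K = (K*m)*m + K = K*m**2 + K = K + K*m**2)
sqrt(-324314 + W(266, -185 - 9)) = sqrt(-324314 + 266*(1 + (-185 - 9)**2)) = sqrt(-324314 + 266*(1 + (-194)**2)) = sqrt(-324314 + 266*(1 + 37636)) = sqrt(-324314 + 266*37637) = sqrt(-324314 + 10011442) = sqrt(9687128) = 2*sqrt(2421782)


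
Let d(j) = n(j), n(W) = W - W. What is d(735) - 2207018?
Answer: -2207018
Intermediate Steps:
n(W) = 0
d(j) = 0
d(735) - 2207018 = 0 - 2207018 = -2207018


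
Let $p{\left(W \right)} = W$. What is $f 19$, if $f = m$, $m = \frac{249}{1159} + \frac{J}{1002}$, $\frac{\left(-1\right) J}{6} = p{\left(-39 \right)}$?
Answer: $\frac{86784}{10187} \approx 8.5191$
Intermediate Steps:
$J = 234$ ($J = \left(-6\right) \left(-39\right) = 234$)
$m = \frac{86784}{193553}$ ($m = \frac{249}{1159} + \frac{234}{1002} = 249 \cdot \frac{1}{1159} + 234 \cdot \frac{1}{1002} = \frac{249}{1159} + \frac{39}{167} = \frac{86784}{193553} \approx 0.44837$)
$f = \frac{86784}{193553} \approx 0.44837$
$f 19 = \frac{86784}{193553} \cdot 19 = \frac{86784}{10187}$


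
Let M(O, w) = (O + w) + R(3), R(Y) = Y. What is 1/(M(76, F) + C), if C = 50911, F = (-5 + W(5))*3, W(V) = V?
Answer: 1/50990 ≈ 1.9612e-5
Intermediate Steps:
F = 0 (F = (-5 + 5)*3 = 0*3 = 0)
M(O, w) = 3 + O + w (M(O, w) = (O + w) + 3 = 3 + O + w)
1/(M(76, F) + C) = 1/((3 + 76 + 0) + 50911) = 1/(79 + 50911) = 1/50990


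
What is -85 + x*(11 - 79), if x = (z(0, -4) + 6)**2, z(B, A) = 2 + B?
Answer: -4437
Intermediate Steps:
x = 64 (x = ((2 + 0) + 6)**2 = (2 + 6)**2 = 8**2 = 64)
-85 + x*(11 - 79) = -85 + 64*(11 - 79) = -85 + 64*(-68) = -85 - 4352 = -4437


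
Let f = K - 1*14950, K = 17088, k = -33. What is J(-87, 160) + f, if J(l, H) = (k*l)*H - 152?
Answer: 461346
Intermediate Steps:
J(l, H) = -152 - 33*H*l (J(l, H) = (-33*l)*H - 152 = -33*H*l - 152 = -152 - 33*H*l)
f = 2138 (f = 17088 - 1*14950 = 17088 - 14950 = 2138)
J(-87, 160) + f = (-152 - 33*160*(-87)) + 2138 = (-152 + 459360) + 2138 = 459208 + 2138 = 461346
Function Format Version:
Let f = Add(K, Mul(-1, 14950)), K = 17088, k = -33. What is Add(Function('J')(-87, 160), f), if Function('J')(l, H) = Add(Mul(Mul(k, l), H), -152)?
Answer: 461346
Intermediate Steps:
Function('J')(l, H) = Add(-152, Mul(-33, H, l)) (Function('J')(l, H) = Add(Mul(Mul(-33, l), H), -152) = Add(Mul(-33, H, l), -152) = Add(-152, Mul(-33, H, l)))
f = 2138 (f = Add(17088, Mul(-1, 14950)) = Add(17088, -14950) = 2138)
Add(Function('J')(-87, 160), f) = Add(Add(-152, Mul(-33, 160, -87)), 2138) = Add(Add(-152, 459360), 2138) = Add(459208, 2138) = 461346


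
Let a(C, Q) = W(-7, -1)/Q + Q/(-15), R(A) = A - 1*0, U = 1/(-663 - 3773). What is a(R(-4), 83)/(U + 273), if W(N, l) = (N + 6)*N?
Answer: -30093824/1507728615 ≈ -0.019960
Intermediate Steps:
W(N, l) = N*(6 + N) (W(N, l) = (6 + N)*N = N*(6 + N))
U = -1/4436 (U = 1/(-4436) = -1/4436 ≈ -0.00022543)
R(A) = A (R(A) = A + 0 = A)
a(C, Q) = 7/Q - Q/15 (a(C, Q) = (-7*(6 - 7))/Q + Q/(-15) = (-7*(-1))/Q + Q*(-1/15) = 7/Q - Q/15)
a(R(-4), 83)/(U + 273) = (7/83 - 1/15*83)/(-1/4436 + 273) = (7*(1/83) - 83/15)/(1211027/4436) = (7/83 - 83/15)*(4436/1211027) = -6784/1245*4436/1211027 = -30093824/1507728615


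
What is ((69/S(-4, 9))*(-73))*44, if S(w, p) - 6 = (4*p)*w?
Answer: 1606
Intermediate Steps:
S(w, p) = 6 + 4*p*w (S(w, p) = 6 + (4*p)*w = 6 + 4*p*w)
((69/S(-4, 9))*(-73))*44 = ((69/(6 + 4*9*(-4)))*(-73))*44 = ((69/(6 - 144))*(-73))*44 = ((69/(-138))*(-73))*44 = ((69*(-1/138))*(-73))*44 = -1/2*(-73)*44 = (73/2)*44 = 1606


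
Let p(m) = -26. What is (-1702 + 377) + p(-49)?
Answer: -1351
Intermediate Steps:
(-1702 + 377) + p(-49) = (-1702 + 377) - 26 = -1325 - 26 = -1351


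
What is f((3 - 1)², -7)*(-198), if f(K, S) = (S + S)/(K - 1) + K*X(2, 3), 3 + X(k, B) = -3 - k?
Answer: 7260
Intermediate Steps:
X(k, B) = -6 - k (X(k, B) = -3 + (-3 - k) = -6 - k)
f(K, S) = -8*K + 2*S/(-1 + K) (f(K, S) = (S + S)/(K - 1) + K*(-6 - 1*2) = (2*S)/(-1 + K) + K*(-6 - 2) = 2*S/(-1 + K) + K*(-8) = 2*S/(-1 + K) - 8*K = -8*K + 2*S/(-1 + K))
f((3 - 1)², -7)*(-198) = (2*(-7 - 4*(3 - 1)⁴ + 4*(3 - 1)²)/(-1 + (3 - 1)²))*(-198) = (2*(-7 - 4*(2²)² + 4*2²)/(-1 + 2²))*(-198) = (2*(-7 - 4*4² + 4*4)/(-1 + 4))*(-198) = (2*(-7 - 4*16 + 16)/3)*(-198) = (2*(⅓)*(-7 - 64 + 16))*(-198) = (2*(⅓)*(-55))*(-198) = -110/3*(-198) = 7260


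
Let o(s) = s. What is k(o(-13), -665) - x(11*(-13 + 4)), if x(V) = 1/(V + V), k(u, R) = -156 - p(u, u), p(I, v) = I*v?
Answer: -64349/198 ≈ -325.00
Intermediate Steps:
k(u, R) = -156 - u² (k(u, R) = -156 - u*u = -156 - u²)
x(V) = 1/(2*V)
k(o(-13), -665) - x(11*(-13 + 4)) = (-156 - 1*(-13)²) - 1/(2*(11*(-13 + 4))) = (-156 - 1*169) - 1/(2*(11*(-9))) = (-156 - 169) - 1/(2*(-99)) = -325 - (-1)/(2*99) = -325 - 1*(-1/198) = -325 + 1/198 = -64349/198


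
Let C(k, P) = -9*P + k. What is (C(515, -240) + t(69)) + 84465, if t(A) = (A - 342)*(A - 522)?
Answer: 210809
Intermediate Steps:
t(A) = (-522 + A)*(-342 + A) (t(A) = (-342 + A)*(-522 + A) = (-522 + A)*(-342 + A))
C(k, P) = k - 9*P
(C(515, -240) + t(69)) + 84465 = ((515 - 9*(-240)) + (178524 + 69² - 864*69)) + 84465 = ((515 + 2160) + (178524 + 4761 - 59616)) + 84465 = (2675 + 123669) + 84465 = 126344 + 84465 = 210809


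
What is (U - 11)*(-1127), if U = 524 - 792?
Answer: 314433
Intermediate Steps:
U = -268
(U - 11)*(-1127) = (-268 - 11)*(-1127) = -279*(-1127) = 314433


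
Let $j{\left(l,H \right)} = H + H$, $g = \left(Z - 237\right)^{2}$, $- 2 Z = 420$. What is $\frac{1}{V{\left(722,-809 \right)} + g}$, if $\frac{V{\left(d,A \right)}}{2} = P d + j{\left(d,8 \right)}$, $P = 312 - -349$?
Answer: $\frac{1}{1154325} \approx 8.6631 \cdot 10^{-7}$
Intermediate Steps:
$Z = -210$ ($Z = \left(- \frac{1}{2}\right) 420 = -210$)
$g = 199809$ ($g = \left(-210 - 237\right)^{2} = \left(-447\right)^{2} = 199809$)
$j{\left(l,H \right)} = 2 H$
$P = 661$ ($P = 312 + 349 = 661$)
$V{\left(d,A \right)} = 32 + 1322 d$ ($V{\left(d,A \right)} = 2 \left(661 d + 2 \cdot 8\right) = 2 \left(661 d + 16\right) = 2 \left(16 + 661 d\right) = 32 + 1322 d$)
$\frac{1}{V{\left(722,-809 \right)} + g} = \frac{1}{\left(32 + 1322 \cdot 722\right) + 199809} = \frac{1}{\left(32 + 954484\right) + 199809} = \frac{1}{954516 + 199809} = \frac{1}{1154325}$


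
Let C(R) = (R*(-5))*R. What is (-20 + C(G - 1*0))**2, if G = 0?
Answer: 400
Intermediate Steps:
C(R) = -5*R**2 (C(R) = (-5*R)*R = -5*R**2)
(-20 + C(G - 1*0))**2 = (-20 - 5*(0 - 1*0)**2)**2 = (-20 - 5*(0 + 0)**2)**2 = (-20 - 5*0**2)**2 = (-20 - 5*0)**2 = (-20 + 0)**2 = (-20)**2 = 400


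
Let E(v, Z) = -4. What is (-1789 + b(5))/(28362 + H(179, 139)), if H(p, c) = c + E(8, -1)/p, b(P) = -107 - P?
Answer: -340279/5101675 ≈ -0.066700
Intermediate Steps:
H(p, c) = c - 4/p
(-1789 + b(5))/(28362 + H(179, 139)) = (-1789 + (-107 - 1*5))/(28362 + (139 - 4/179)) = (-1789 + (-107 - 5))/(28362 + (139 - 4*1/179)) = (-1789 - 112)/(28362 + (139 - 4/179)) = -1901/(28362 + 24877/179) = -1901/5101675/179 = -1901*179/5101675 = -340279/5101675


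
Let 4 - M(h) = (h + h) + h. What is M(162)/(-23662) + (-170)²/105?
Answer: 68388241/248451 ≈ 275.26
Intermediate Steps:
M(h) = 4 - 3*h (M(h) = 4 - ((h + h) + h) = 4 - (2*h + h) = 4 - 3*h)
M(162)/(-23662) + (-170)²/105 = (4 - 3*162)/(-23662) + (-170)²/105 = (4 - 486)*(-1/23662) + 28900*(1/105) = -482*(-1/23662) + 5780/21 = 241/11831 + 5780/21 = 68388241/248451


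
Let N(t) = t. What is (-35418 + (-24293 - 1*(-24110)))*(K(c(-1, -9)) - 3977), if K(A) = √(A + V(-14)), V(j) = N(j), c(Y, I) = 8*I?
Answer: 141585177 - 35601*I*√86 ≈ 1.4159e+8 - 3.3015e+5*I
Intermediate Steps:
V(j) = j
K(A) = √(-14 + A) (K(A) = √(A - 14) = √(-14 + A))
(-35418 + (-24293 - 1*(-24110)))*(K(c(-1, -9)) - 3977) = (-35418 + (-24293 - 1*(-24110)))*(√(-14 + 8*(-9)) - 3977) = (-35418 + (-24293 + 24110))*(√(-14 - 72) - 3977) = (-35418 - 183)*(√(-86) - 3977) = -35601*(I*√86 - 3977) = -35601*(-3977 + I*√86) = 141585177 - 35601*I*√86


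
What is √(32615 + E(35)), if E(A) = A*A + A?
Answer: 5*√1355 ≈ 184.05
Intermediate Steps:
E(A) = A + A² (E(A) = A² + A = A + A²)
√(32615 + E(35)) = √(32615 + 35*(1 + 35)) = √(32615 + 35*36) = √(32615 + 1260) = √33875 = 5*√1355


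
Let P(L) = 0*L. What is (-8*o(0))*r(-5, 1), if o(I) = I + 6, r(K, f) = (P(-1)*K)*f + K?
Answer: 240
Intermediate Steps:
P(L) = 0
r(K, f) = K (r(K, f) = (0*K)*f + K = 0*f + K = 0 + K = K)
o(I) = 6 + I
(-8*o(0))*r(-5, 1) = -8*(6 + 0)*(-5) = -8*6*(-5) = -48*(-5) = 240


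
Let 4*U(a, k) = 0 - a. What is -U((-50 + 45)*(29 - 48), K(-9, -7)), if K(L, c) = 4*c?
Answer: 95/4 ≈ 23.750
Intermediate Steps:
U(a, k) = -a/4 (U(a, k) = (0 - a)/4 = (-a)/4 = -a/4)
-U((-50 + 45)*(29 - 48), K(-9, -7)) = -(-1)*(-50 + 45)*(29 - 48)/4 = -(-1)*(-5*(-19))/4 = -(-1)*95/4 = -1*(-95/4) = 95/4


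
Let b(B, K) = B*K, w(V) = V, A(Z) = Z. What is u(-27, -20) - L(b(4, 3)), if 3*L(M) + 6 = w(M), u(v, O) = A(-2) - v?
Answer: 23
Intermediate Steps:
u(v, O) = -2 - v
L(M) = -2 + M/3
u(-27, -20) - L(b(4, 3)) = (-2 - 1*(-27)) - (-2 + (4*3)/3) = (-2 + 27) - (-2 + (1/3)*12) = 25 - (-2 + 4) = 25 - 1*2 = 25 - 2 = 23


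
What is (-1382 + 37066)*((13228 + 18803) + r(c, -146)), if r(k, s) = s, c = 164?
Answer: 1137784340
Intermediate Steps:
(-1382 + 37066)*((13228 + 18803) + r(c, -146)) = (-1382 + 37066)*((13228 + 18803) - 146) = 35684*(32031 - 146) = 35684*31885 = 1137784340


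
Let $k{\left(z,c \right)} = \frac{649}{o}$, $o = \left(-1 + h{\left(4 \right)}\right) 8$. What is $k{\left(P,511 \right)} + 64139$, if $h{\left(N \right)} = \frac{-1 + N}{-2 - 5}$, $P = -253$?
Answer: $\frac{5126577}{80} \approx 64082.0$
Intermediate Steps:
$h{\left(N \right)} = \frac{1}{7} - \frac{N}{7}$ ($h{\left(N \right)} = \frac{-1 + N}{-7} = \left(-1 + N\right) \left(- \frac{1}{7}\right) = \frac{1}{7} - \frac{N}{7}$)
$o = - \frac{80}{7}$ ($o = \left(-1 + \left(\frac{1}{7} - \frac{4}{7}\right)\right) 8 = \left(-1 - \frac{3}{7}\right) 8 = \left(- \frac{10}{7}\right) 8 = - \frac{80}{7} \approx -11.429$)
$k{\left(z,c \right)} = - \frac{4543}{80}$ ($k{\left(z,c \right)} = \frac{649}{- \frac{80}{7}} = 649 \left(- \frac{7}{80}\right) = - \frac{4543}{80}$)
$k{\left(P,511 \right)} + 64139 = - \frac{4543}{80} + 64139 = \frac{5126577}{80}$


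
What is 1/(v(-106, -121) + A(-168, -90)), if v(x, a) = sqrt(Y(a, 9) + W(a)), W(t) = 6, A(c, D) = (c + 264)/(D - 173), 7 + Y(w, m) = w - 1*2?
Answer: -6312/2146543 - 69169*I*sqrt(31)/4293086 ≈ -0.0029405 - 0.089706*I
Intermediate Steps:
Y(w, m) = -9 + w (Y(w, m) = -7 + (w - 1*2) = -7 + (w - 2) = -7 + (-2 + w) = -9 + w)
A(c, D) = (264 + c)/(-173 + D)
v(x, a) = sqrt(-3 + a) (v(x, a) = sqrt((-9 + a) + 6) = sqrt(-3 + a))
1/(v(-106, -121) + A(-168, -90)) = 1/(sqrt(-3 - 121) + (264 - 168)/(-173 - 90)) = 1/(sqrt(-124) + 96/(-263)) = 1/(2*I*sqrt(31) - 1/263*96) = 1/(2*I*sqrt(31) - 96/263) = 1/(-96/263 + 2*I*sqrt(31))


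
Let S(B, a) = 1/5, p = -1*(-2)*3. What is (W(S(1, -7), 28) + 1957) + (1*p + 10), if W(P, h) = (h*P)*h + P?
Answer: 2130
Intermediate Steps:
p = 6 (p = 2*3 = 6)
S(B, a) = ⅕
W(P, h) = P + P*h² (W(P, h) = (P*h)*h + P = P*h² + P = P + P*h²)
(W(S(1, -7), 28) + 1957) + (1*p + 10) = ((1 + 28²)/5 + 1957) + (1*6 + 10) = ((1 + 784)/5 + 1957) + (6 + 10) = ((⅕)*785 + 1957) + 16 = (157 + 1957) + 16 = 2114 + 16 = 2130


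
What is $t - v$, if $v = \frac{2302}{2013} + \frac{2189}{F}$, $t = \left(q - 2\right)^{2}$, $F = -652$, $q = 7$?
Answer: $\frac{35717453}{1312476} \approx 27.214$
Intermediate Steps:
$t = 25$ ($t = \left(7 - 2\right)^{2} = 5^{2} = 25$)
$v = - \frac{2905553}{1312476}$ ($v = \frac{2302}{2013} + \frac{2189}{-652} = 2302 \cdot \frac{1}{2013} + 2189 \left(- \frac{1}{652}\right) = \frac{2302}{2013} - \frac{2189}{652} = - \frac{2905553}{1312476} \approx -2.2138$)
$t - v = 25 - - \frac{2905553}{1312476} = 25 + \frac{2905553}{1312476} = \frac{35717453}{1312476}$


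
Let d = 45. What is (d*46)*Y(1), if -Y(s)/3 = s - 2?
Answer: 6210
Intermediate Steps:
Y(s) = 6 - 3*s (Y(s) = -3*(s - 2) = -3*(-2 + s) = 6 - 3*s)
(d*46)*Y(1) = (45*46)*(6 - 3*1) = 2070*(6 - 3) = 2070*3 = 6210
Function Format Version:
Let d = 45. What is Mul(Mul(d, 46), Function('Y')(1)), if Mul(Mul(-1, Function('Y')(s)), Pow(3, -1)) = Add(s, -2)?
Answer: 6210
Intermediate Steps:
Function('Y')(s) = Add(6, Mul(-3, s)) (Function('Y')(s) = Mul(-3, Add(s, -2)) = Mul(-3, Add(-2, s)) = Add(6, Mul(-3, s)))
Mul(Mul(d, 46), Function('Y')(1)) = Mul(Mul(45, 46), Add(6, Mul(-3, 1))) = Mul(2070, Add(6, -3)) = Mul(2070, 3) = 6210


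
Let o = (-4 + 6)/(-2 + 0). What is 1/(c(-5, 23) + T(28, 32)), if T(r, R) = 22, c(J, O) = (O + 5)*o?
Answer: -⅙ ≈ -0.16667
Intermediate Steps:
o = -1 (o = 2/(-2) = 2*(-½) = -1)
c(J, O) = -5 - O (c(J, O) = (O + 5)*(-1) = (5 + O)*(-1) = -5 - O)
1/(c(-5, 23) + T(28, 32)) = 1/((-5 - 1*23) + 22) = 1/((-5 - 23) + 22) = 1/(-28 + 22) = 1/(-6) = -⅙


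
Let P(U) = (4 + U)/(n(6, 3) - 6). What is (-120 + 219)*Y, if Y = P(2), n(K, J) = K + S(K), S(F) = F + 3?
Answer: 66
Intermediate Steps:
S(F) = 3 + F
n(K, J) = 3 + 2*K (n(K, J) = K + (3 + K) = 3 + 2*K)
P(U) = 4/9 + U/9 (P(U) = (4 + U)/((3 + 2*6) - 6) = (4 + U)/((3 + 12) - 6) = (4 + U)/(15 - 6) = (4 + U)/9 = (4 + U)*(1/9) = 4/9 + U/9)
Y = 2/3 (Y = 4/9 + (1/9)*2 = 4/9 + 2/9 = 2/3 ≈ 0.66667)
(-120 + 219)*Y = (-120 + 219)*(2/3) = 99*(2/3) = 66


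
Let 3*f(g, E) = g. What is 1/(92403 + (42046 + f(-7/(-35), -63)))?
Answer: 15/2016736 ≈ 7.4378e-6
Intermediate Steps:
f(g, E) = g/3
1/(92403 + (42046 + f(-7/(-35), -63))) = 1/(92403 + (42046 + (-7/(-35))/3)) = 1/(92403 + (42046 + (-7*(-1/35))/3)) = 1/(92403 + (42046 + (1/3)*(1/5))) = 1/(92403 + (42046 + 1/15)) = 1/(92403 + 630691/15) = 1/(2016736/15) = 15/2016736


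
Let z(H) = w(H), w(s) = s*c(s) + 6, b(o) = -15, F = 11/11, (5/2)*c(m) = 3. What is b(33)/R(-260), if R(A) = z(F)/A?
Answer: 1625/3 ≈ 541.67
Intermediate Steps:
c(m) = 6/5 (c(m) = (2/5)*3 = 6/5)
F = 1 (F = 11*(1/11) = 1)
w(s) = 6 + 6*s/5 (w(s) = s*(6/5) + 6 = 6*s/5 + 6 = 6 + 6*s/5)
z(H) = 6 + 6*H/5
R(A) = 36/(5*A) (R(A) = (6 + (6/5)*1)/A = (6 + 6/5)/A = 36/(5*A))
b(33)/R(-260) = -15/((36/5)/(-260)) = -15/((36/5)*(-1/260)) = -15/(-9/325) = -15*(-325/9) = 1625/3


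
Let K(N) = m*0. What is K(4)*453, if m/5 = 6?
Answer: 0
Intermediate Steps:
m = 30 (m = 5*6 = 30)
K(N) = 0 (K(N) = 30*0 = 0)
K(4)*453 = 0*453 = 0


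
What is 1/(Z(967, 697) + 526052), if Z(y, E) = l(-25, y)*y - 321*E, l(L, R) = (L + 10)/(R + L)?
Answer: 314/94922075 ≈ 3.3080e-6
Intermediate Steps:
l(L, R) = (10 + L)/(L + R)
Z(y, E) = -321*E - 15*y/(-25 + y) (Z(y, E) = ((10 - 25)/(-25 + y))*y - 321*E = (-15/(-25 + y))*y - 321*E = -15*y/(-25 + y) - 321*E = -321*E - 15*y/(-25 + y))
1/(Z(967, 697) + 526052) = 1/(3*(-5*967 - 107*697*(-25 + 967))/(-25 + 967) + 526052) = 1/(3*(-4835 - 107*697*942)/942 + 526052) = 1/(3*(1/942)*(-4835 - 70253418) + 526052) = 1/(3*(1/942)*(-70258253) + 526052) = 1/(-70258253/314 + 526052) = 1/(94922075/314) = 314/94922075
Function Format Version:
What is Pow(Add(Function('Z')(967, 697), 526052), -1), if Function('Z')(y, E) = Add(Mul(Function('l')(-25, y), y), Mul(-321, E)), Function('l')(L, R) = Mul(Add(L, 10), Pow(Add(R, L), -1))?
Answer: Rational(314, 94922075) ≈ 3.3080e-6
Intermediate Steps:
Function('l')(L, R) = Mul(Pow(Add(L, R), -1), Add(10, L)) (Function('l')(L, R) = Mul(Add(10, L), Pow(Add(L, R), -1)) = Mul(Pow(Add(L, R), -1), Add(10, L)))
Function('Z')(y, E) = Add(Mul(-321, E), Mul(-15, y, Pow(Add(-25, y), -1))) (Function('Z')(y, E) = Add(Mul(Mul(Pow(Add(-25, y), -1), Add(10, -25)), y), Mul(-321, E)) = Add(Mul(Mul(Pow(Add(-25, y), -1), -15), y), Mul(-321, E)) = Add(Mul(Mul(-15, Pow(Add(-25, y), -1)), y), Mul(-321, E)) = Add(Mul(-15, y, Pow(Add(-25, y), -1)), Mul(-321, E)) = Add(Mul(-321, E), Mul(-15, y, Pow(Add(-25, y), -1))))
Pow(Add(Function('Z')(967, 697), 526052), -1) = Pow(Add(Mul(3, Pow(Add(-25, 967), -1), Add(Mul(-5, 967), Mul(-107, 697, Add(-25, 967)))), 526052), -1) = Pow(Add(Mul(3, Pow(942, -1), Add(-4835, Mul(-107, 697, 942))), 526052), -1) = Pow(Add(Mul(3, Rational(1, 942), Add(-4835, -70253418)), 526052), -1) = Pow(Add(Mul(3, Rational(1, 942), -70258253), 526052), -1) = Pow(Add(Rational(-70258253, 314), 526052), -1) = Pow(Rational(94922075, 314), -1) = Rational(314, 94922075)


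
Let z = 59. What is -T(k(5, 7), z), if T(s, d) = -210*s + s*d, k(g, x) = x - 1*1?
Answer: 906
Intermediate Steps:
k(g, x) = -1 + x (k(g, x) = x - 1 = -1 + x)
T(s, d) = -210*s + d*s
-T(k(5, 7), z) = -(-1 + 7)*(-210 + 59) = -6*(-151) = -1*(-906) = 906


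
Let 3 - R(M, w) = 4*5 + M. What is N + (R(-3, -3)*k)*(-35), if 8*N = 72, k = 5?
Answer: 2459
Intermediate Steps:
R(M, w) = -17 - M (R(M, w) = 3 - (4*5 + M) = 3 - (20 + M) = 3 + (-20 - M) = -17 - M)
N = 9 (N = (⅛)*72 = 9)
N + (R(-3, -3)*k)*(-35) = 9 + ((-17 - 1*(-3))*5)*(-35) = 9 + ((-17 + 3)*5)*(-35) = 9 - 14*5*(-35) = 9 - 70*(-35) = 9 + 2450 = 2459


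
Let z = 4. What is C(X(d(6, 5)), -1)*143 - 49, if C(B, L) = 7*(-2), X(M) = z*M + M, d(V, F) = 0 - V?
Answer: -2051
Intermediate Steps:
d(V, F) = -V
X(M) = 5*M (X(M) = 4*M + M = 5*M)
C(B, L) = -14
C(X(d(6, 5)), -1)*143 - 49 = -14*143 - 49 = -2002 - 49 = -2051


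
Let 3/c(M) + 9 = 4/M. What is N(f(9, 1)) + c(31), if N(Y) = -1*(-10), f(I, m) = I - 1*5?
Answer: 2657/275 ≈ 9.6618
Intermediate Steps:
f(I, m) = -5 + I (f(I, m) = I - 5 = -5 + I)
c(M) = 3/(-9 + 4/M)
N(Y) = 10
N(f(9, 1)) + c(31) = 10 - 3*31/(-4 + 9*31) = 10 - 3*31/(-4 + 279) = 10 - 3*31/275 = 10 - 3*31*1/275 = 10 - 93/275 = 2657/275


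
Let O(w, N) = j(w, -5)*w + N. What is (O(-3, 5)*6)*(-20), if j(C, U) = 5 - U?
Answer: 3000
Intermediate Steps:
O(w, N) = N + 10*w (O(w, N) = (5 - 1*(-5))*w + N = (5 + 5)*w + N = 10*w + N = N + 10*w)
(O(-3, 5)*6)*(-20) = ((5 + 10*(-3))*6)*(-20) = ((5 - 30)*6)*(-20) = -25*6*(-20) = -150*(-20) = 3000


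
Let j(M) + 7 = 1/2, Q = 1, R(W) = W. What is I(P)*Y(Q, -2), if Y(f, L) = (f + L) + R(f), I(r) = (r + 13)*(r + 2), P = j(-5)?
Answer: 0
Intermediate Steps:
j(M) = -13/2 (j(M) = -7 + 1/2 = -13/2)
P = -13/2 ≈ -6.5000
I(r) = (2 + r)*(13 + r) (I(r) = (13 + r)*(2 + r) = (2 + r)*(13 + r))
Y(f, L) = L + 2*f (Y(f, L) = (f + L) + f = (L + f) + f = L + 2*f)
I(P)*Y(Q, -2) = (26 + (-13/2)**2 + 15*(-13/2))*(-2 + 2*1) = (26 + 169/4 - 195/2)*(-2 + 2) = -117/4*0 = 0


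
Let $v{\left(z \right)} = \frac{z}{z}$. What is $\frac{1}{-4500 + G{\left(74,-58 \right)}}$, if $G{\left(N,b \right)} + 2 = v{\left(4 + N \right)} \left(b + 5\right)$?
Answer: $- \frac{1}{4555} \approx -0.00021954$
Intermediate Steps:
$v{\left(z \right)} = 1$
$G{\left(N,b \right)} = 3 + b$ ($G{\left(N,b \right)} = -2 + 1 \left(b + 5\right) = -2 + 1 \left(5 + b\right) = -2 + \left(5 + b\right) = 3 + b$)
$\frac{1}{-4500 + G{\left(74,-58 \right)}} = \frac{1}{-4500 + \left(3 - 58\right)} = \frac{1}{-4500 - 55} = \frac{1}{-4555} = - \frac{1}{4555}$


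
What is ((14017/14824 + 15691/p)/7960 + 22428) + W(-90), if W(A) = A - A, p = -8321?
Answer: 22021380509579593/981870011840 ≈ 22428.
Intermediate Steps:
W(A) = 0
((14017/14824 + 15691/p)/7960 + 22428) + W(-90) = ((14017/14824 + 15691/(-8321))/7960 + 22428) + 0 = ((14017*(1/14824) + 15691*(-1/8321))*(1/7960) + 22428) + 0 = ((14017/14824 - 15691/8321)*(1/7960) + 22428) + 0 = (-115967927/123350504*1/7960 + 22428) + 0 = (-115967927/981870011840 + 22428) + 0 = 22021380509579593/981870011840 + 0 = 22021380509579593/981870011840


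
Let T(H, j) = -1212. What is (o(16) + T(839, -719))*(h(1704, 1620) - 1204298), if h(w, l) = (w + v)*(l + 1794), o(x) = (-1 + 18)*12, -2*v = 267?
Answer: -4190648112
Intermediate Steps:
v = -267/2 (v = -½*267 = -267/2 ≈ -133.50)
o(x) = 204 (o(x) = 17*12 = 204)
h(w, l) = (1794 + l)*(-267/2 + w) (h(w, l) = (w - 267/2)*(l + 1794) = (-267/2 + w)*(1794 + l) = (1794 + l)*(-267/2 + w))
(o(16) + T(839, -719))*(h(1704, 1620) - 1204298) = (204 - 1212)*((-239499 + 1794*1704 - 267/2*1620 + 1620*1704) - 1204298) = -1008*((-239499 + 3056976 - 216270 + 2760480) - 1204298) = -1008*(5361687 - 1204298) = -1008*4157389 = -4190648112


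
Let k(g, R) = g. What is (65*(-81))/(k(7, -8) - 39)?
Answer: 5265/32 ≈ 164.53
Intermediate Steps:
(65*(-81))/(k(7, -8) - 39) = (65*(-81))/(7 - 39) = -5265/(-32) = -5265*(-1/32) = 5265/32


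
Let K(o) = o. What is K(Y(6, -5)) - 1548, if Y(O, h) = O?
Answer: -1542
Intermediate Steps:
K(Y(6, -5)) - 1548 = 6 - 1548 = -1542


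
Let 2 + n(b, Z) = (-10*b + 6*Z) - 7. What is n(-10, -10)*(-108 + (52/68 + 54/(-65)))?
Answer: -3701803/1105 ≈ -3350.0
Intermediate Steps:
n(b, Z) = -9 - 10*b + 6*Z (n(b, Z) = -2 + ((-10*b + 6*Z) - 7) = -2 + (-7 - 10*b + 6*Z) = -9 - 10*b + 6*Z)
n(-10, -10)*(-108 + (52/68 + 54/(-65))) = (-9 - 10*(-10) + 6*(-10))*(-108 + (52/68 + 54/(-65))) = (-9 + 100 - 60)*(-108 + (52*(1/68) + 54*(-1/65))) = 31*(-108 + (13/17 - 54/65)) = 31*(-108 - 73/1105) = 31*(-119413/1105) = -3701803/1105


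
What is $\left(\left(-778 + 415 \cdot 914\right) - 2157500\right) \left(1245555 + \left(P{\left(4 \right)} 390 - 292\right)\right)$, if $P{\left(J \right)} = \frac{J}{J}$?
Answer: $-2215976826104$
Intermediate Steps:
$P{\left(J \right)} = 1$
$\left(\left(-778 + 415 \cdot 914\right) - 2157500\right) \left(1245555 + \left(P{\left(4 \right)} 390 - 292\right)\right) = \left(\left(-778 + 415 \cdot 914\right) - 2157500\right) \left(1245555 + \left(1 \cdot 390 - 292\right)\right) = \left(\left(-778 + 379310\right) - 2157500\right) \left(1245555 + \left(390 - 292\right)\right) = \left(378532 - 2157500\right) \left(1245555 + 98\right) = \left(-1778968\right) 1245653 = -2215976826104$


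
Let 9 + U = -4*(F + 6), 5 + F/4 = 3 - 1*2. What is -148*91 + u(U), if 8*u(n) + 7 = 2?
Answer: -107749/8 ≈ -13469.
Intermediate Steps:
F = -16 (F = -20 + 4*(3 - 1*2) = -20 + 4*(3 - 2) = -20 + 4*1 = -20 + 4 = -16)
U = 31 (U = -9 - 4*(-16 + 6) = -9 - 4*(-10) = -9 + 40 = 31)
u(n) = -5/8 (u(n) = -7/8 + (⅛)*2 = -7/8 + ¼ = -5/8)
-148*91 + u(U) = -148*91 - 5/8 = -13468 - 5/8 = -107749/8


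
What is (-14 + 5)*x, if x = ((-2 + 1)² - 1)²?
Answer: 0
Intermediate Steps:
x = 0 (x = ((-1)² - 1)² = (1 - 1)² = 0² = 0)
(-14 + 5)*x = (-14 + 5)*0 = -9*0 = 0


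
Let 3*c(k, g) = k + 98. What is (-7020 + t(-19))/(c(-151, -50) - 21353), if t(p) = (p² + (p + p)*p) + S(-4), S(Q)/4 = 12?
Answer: 17667/64112 ≈ 0.27556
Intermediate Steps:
S(Q) = 48 (S(Q) = 4*12 = 48)
c(k, g) = 98/3 + k/3 (c(k, g) = (k + 98)/3 = (98 + k)/3 = 98/3 + k/3)
t(p) = 48 + 3*p² (t(p) = (p² + (p + p)*p) + 48 = (p² + (2*p)*p) + 48 = (p² + 2*p²) + 48 = 3*p² + 48 = 48 + 3*p²)
(-7020 + t(-19))/(c(-151, -50) - 21353) = (-7020 + (48 + 3*(-19)²))/((98/3 + (⅓)*(-151)) - 21353) = (-7020 + (48 + 3*361))/((98/3 - 151/3) - 21353) = (-7020 + (48 + 1083))/(-53/3 - 21353) = (-7020 + 1131)/(-64112/3) = -5889*(-3/64112) = 17667/64112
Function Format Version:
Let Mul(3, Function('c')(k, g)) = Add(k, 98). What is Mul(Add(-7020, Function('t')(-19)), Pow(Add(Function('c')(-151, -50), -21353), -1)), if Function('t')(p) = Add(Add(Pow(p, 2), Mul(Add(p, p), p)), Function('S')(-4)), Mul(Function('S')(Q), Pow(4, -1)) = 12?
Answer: Rational(17667, 64112) ≈ 0.27556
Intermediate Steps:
Function('S')(Q) = 48 (Function('S')(Q) = Mul(4, 12) = 48)
Function('c')(k, g) = Add(Rational(98, 3), Mul(Rational(1, 3), k)) (Function('c')(k, g) = Mul(Rational(1, 3), Add(k, 98)) = Mul(Rational(1, 3), Add(98, k)) = Add(Rational(98, 3), Mul(Rational(1, 3), k)))
Function('t')(p) = Add(48, Mul(3, Pow(p, 2))) (Function('t')(p) = Add(Add(Pow(p, 2), Mul(Add(p, p), p)), 48) = Add(Add(Pow(p, 2), Mul(Mul(2, p), p)), 48) = Add(Add(Pow(p, 2), Mul(2, Pow(p, 2))), 48) = Add(Mul(3, Pow(p, 2)), 48) = Add(48, Mul(3, Pow(p, 2))))
Mul(Add(-7020, Function('t')(-19)), Pow(Add(Function('c')(-151, -50), -21353), -1)) = Mul(Add(-7020, Add(48, Mul(3, Pow(-19, 2)))), Pow(Add(Add(Rational(98, 3), Mul(Rational(1, 3), -151)), -21353), -1)) = Mul(Add(-7020, Add(48, Mul(3, 361))), Pow(Add(Add(Rational(98, 3), Rational(-151, 3)), -21353), -1)) = Mul(Add(-7020, Add(48, 1083)), Pow(Add(Rational(-53, 3), -21353), -1)) = Mul(Add(-7020, 1131), Pow(Rational(-64112, 3), -1)) = Mul(-5889, Rational(-3, 64112)) = Rational(17667, 64112)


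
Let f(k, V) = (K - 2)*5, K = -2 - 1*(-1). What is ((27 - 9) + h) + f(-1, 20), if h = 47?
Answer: 50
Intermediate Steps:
K = -1 (K = -2 + 1 = -1)
f(k, V) = -15 (f(k, V) = (-1 - 2)*5 = -3*5 = -15)
((27 - 9) + h) + f(-1, 20) = ((27 - 9) + 47) - 15 = (18 + 47) - 15 = 65 - 15 = 50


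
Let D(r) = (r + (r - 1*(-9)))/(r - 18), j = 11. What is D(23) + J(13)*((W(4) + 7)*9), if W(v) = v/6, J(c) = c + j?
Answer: 1667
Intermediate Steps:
J(c) = 11 + c (J(c) = c + 11 = 11 + c)
W(v) = v/6 (W(v) = v*(1/6) = v/6)
D(r) = (9 + 2*r)/(-18 + r) (D(r) = (r + (r + 9))/(-18 + r) = (r + (9 + r))/(-18 + r) = (9 + 2*r)/(-18 + r))
D(23) + J(13)*((W(4) + 7)*9) = (9 + 2*23)/(-18 + 23) + (11 + 13)*(((1/6)*4 + 7)*9) = (9 + 46)/5 + 24*((2/3 + 7)*9) = (1/5)*55 + 24*((23/3)*9) = 11 + 24*69 = 11 + 1656 = 1667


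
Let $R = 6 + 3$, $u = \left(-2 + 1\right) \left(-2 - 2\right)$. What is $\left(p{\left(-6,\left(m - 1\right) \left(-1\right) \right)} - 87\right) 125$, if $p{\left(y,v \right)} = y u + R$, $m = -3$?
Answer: $-12750$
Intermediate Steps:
$u = 4$ ($u = \left(-1\right) \left(-4\right) = 4$)
$R = 9$
$p{\left(y,v \right)} = 9 + 4 y$ ($p{\left(y,v \right)} = y 4 + 9 = 4 y + 9 = 9 + 4 y$)
$\left(p{\left(-6,\left(m - 1\right) \left(-1\right) \right)} - 87\right) 125 = \left(\left(9 + 4 \left(-6\right)\right) - 87\right) 125 = \left(\left(9 - 24\right) - 87\right) 125 = \left(-15 - 87\right) 125 = \left(-102\right) 125 = -12750$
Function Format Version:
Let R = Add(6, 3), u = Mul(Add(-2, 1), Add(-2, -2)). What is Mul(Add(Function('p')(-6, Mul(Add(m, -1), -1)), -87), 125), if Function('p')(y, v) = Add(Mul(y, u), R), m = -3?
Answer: -12750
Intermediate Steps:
u = 4 (u = Mul(-1, -4) = 4)
R = 9
Function('p')(y, v) = Add(9, Mul(4, y)) (Function('p')(y, v) = Add(Mul(y, 4), 9) = Add(Mul(4, y), 9) = Add(9, Mul(4, y)))
Mul(Add(Function('p')(-6, Mul(Add(m, -1), -1)), -87), 125) = Mul(Add(Add(9, Mul(4, -6)), -87), 125) = Mul(Add(Add(9, -24), -87), 125) = Mul(Add(-15, -87), 125) = Mul(-102, 125) = -12750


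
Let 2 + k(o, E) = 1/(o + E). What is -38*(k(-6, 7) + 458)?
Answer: -17366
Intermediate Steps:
k(o, E) = -2 + 1/(E + o) (k(o, E) = -2 + 1/(o + E) = -2 + 1/(E + o))
-38*(k(-6, 7) + 458) = -38*((1 - 2*7 - 2*(-6))/(7 - 6) + 458) = -38*((1 - 14 + 12)/1 + 458) = -38*(1*(-1) + 458) = -38*(-1 + 458) = -38*457 = -17366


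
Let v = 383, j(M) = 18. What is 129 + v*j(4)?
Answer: 7023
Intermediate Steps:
129 + v*j(4) = 129 + 383*18 = 129 + 6894 = 7023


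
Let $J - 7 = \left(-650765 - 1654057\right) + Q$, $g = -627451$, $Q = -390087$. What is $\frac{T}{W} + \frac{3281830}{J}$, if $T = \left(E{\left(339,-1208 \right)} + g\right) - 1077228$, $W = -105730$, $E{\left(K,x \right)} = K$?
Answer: $\frac{212302069439}{14246599423} \approx 14.902$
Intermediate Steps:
$T = -1704340$ ($T = \left(339 - 627451\right) - 1077228 = -627112 - 1077228 = -1704340$)
$J = -2694902$ ($J = 7 - 2694909 = -2694902$)
$\frac{T}{W} + \frac{3281830}{J} = - \frac{1704340}{-105730} + \frac{3281830}{-2694902} = \left(-1704340\right) \left(- \frac{1}{105730}\right) + 3281830 \left(- \frac{1}{2694902}\right) = \frac{170434}{10573} - \frac{1640915}{1347451} = \frac{212302069439}{14246599423}$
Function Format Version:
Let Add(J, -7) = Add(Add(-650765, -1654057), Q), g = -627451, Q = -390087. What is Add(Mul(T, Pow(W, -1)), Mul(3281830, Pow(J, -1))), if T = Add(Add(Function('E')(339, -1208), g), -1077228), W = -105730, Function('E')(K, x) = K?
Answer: Rational(212302069439, 14246599423) ≈ 14.902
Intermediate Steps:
T = -1704340 (T = Add(Add(339, -627451), -1077228) = Add(-627112, -1077228) = -1704340)
J = -2694902 (J = Add(7, Add(Add(-650765, -1654057), -390087)) = Add(7, Add(-2304822, -390087)) = Add(7, -2694909) = -2694902)
Add(Mul(T, Pow(W, -1)), Mul(3281830, Pow(J, -1))) = Add(Mul(-1704340, Pow(-105730, -1)), Mul(3281830, Pow(-2694902, -1))) = Add(Mul(-1704340, Rational(-1, 105730)), Mul(3281830, Rational(-1, 2694902))) = Add(Rational(170434, 10573), Rational(-1640915, 1347451)) = Rational(212302069439, 14246599423)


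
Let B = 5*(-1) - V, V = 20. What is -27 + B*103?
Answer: -2602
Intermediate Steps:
B = -25 (B = 5*(-1) - 1*20 = -5 - 20 = -25)
-27 + B*103 = -27 - 25*103 = -27 - 2575 = -2602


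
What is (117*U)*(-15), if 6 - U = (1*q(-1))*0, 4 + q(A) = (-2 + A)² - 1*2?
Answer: -10530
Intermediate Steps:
q(A) = -6 + (-2 + A)² (q(A) = -4 + ((-2 + A)² - 1*2) = -4 + ((-2 + A)² - 2) = -4 + (-2 + (-2 + A)²) = -6 + (-2 + A)²)
U = 6 (U = 6 - 1*(-6 + (-2 - 1)²)*0 = 6 - 1*(-6 + (-3)²)*0 = 6 - 1*(-6 + 9)*0 = 6 - 1*3*0 = 6 - 3*0 = 6 - 1*0 = 6 + 0 = 6)
(117*U)*(-15) = (117*6)*(-15) = 702*(-15) = -10530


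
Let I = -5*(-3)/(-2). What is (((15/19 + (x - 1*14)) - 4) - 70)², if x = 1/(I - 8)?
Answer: 2642474025/346921 ≈ 7616.9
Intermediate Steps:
I = -15/2 (I = 15*(-½) = -15/2 ≈ -7.5000)
x = -2/31 (x = 1/(-15/2 - 8) = 1/(-31/2) = -2/31 ≈ -0.064516)
(((15/19 + (x - 1*14)) - 4) - 70)² = (((15/19 + (-2/31 - 1*14)) - 4) - 70)² = (((15*(1/19) + (-2/31 - 14)) - 4) - 70)² = (((15/19 - 436/31) - 4) - 70)² = ((-7819/589 - 4) - 70)² = (-10175/589 - 70)² = (-51405/589)² = 2642474025/346921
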